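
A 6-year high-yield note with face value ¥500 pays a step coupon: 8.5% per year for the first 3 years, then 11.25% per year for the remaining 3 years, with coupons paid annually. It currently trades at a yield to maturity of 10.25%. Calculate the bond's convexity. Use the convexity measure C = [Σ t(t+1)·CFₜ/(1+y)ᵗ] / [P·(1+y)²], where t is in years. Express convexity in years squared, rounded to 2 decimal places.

26.11

With y = 0.1025:
  t   CF        PV=CF/(1+0.1025)^t    t·PV        t(t+1)·PV
  1        42.50        38.5488        38.5488          77.0975
  2        42.50        34.9649        69.9297         209.7891
  3        42.50        31.7142        95.1425         380.5699
  4        56.25        38.0722       152.2889         761.4443
  5        56.25        34.5326       172.6631       1,035.9786
  6       556.25       309.7408     1,858.4449      13,009.1142
  Σ                    487.5734     2,387.0178      15,473.9936
P = 487.5734.
Convexity = Σ t(t+1)·PV / [P·(1+y)²] = 15,473.9936 / (487.5734 × 1.215506) = 26.10990.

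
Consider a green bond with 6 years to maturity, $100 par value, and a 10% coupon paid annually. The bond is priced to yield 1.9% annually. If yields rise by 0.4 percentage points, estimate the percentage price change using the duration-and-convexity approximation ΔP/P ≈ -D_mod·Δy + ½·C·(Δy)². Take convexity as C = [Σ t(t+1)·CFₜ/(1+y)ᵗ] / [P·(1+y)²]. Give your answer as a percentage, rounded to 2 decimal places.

With y = 0.019:
  t   CF        PV=CF/(1+0.019)^t    t·PV        t(t+1)·PV
  1        10.00         9.8135         9.8135          19.6271
  2        10.00         9.6306        19.2611          57.7834
  3        10.00         9.4510        28.3530         113.4119
  4        10.00         9.2748        37.0991         185.4954
  5        10.00         9.1018        45.5092         273.0551
  6       110.00        98.2534       589.5204       4,126.6427
  Σ                    145.5251       729.5563       4,776.0157
P = 145.5251; D_Mac = 5.01327 yrs; D_mod = 4.91979 yrs; C = 31.60672.
Duration effect: -4.91979 × (+0.004) = -0.019679
Convexity effect: 0.5 × 31.60672 × (0.004)² = +0.0002529
ΔP/P ≈ -0.019679 + 0.0002529 = -0.019426 = -1.9426%.

-1.94%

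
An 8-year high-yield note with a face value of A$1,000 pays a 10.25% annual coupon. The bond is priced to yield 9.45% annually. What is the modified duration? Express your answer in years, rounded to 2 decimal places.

Periodic yield y = 0.0945. First find Macaulay duration:
  t   CF        PV=CF/(1+0.0945)^t    t·PV
  1       102.50        93.6501        93.6501
  2       102.50        85.5642       171.1285
  3       102.50        78.1766       234.5297
  4       102.50        71.4267       285.7069
  5       102.50        65.2597       326.2985
  6       102.50        59.6251       357.7507
  7       102.50        54.4770       381.3393
  8     1,102.50       535.3681     4,282.9446
  Σ                  1,043.5475     6,133.3483
P = 1,043.5475; Macaulay duration = 6,133.3483 / 1,043.5475 = 5.87740 years.
Modified duration = D_Mac / (1 + y) = 5.87740 / 1.0945 = 5.36994 years.

5.37 years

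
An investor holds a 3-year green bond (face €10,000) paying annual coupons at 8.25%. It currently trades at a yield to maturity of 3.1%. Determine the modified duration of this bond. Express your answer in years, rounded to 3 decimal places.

2.709 years

Periodic yield y = 0.031. First find Macaulay duration:
  t   CF        PV=CF/(1+0.031)^t    t·PV
  1       825.00       800.1940       800.1940
  2       825.00       776.1338     1,552.2677
  3    10,825.00     9,877.6108    29,632.8323
  Σ                 11,453.9386    31,985.2940
P = 11,453.9386; Macaulay duration = 31,985.2940 / 11,453.9386 = 2.79251 years.
Modified duration = D_Mac / (1 + y) = 2.79251 / 1.031 = 2.70855 years.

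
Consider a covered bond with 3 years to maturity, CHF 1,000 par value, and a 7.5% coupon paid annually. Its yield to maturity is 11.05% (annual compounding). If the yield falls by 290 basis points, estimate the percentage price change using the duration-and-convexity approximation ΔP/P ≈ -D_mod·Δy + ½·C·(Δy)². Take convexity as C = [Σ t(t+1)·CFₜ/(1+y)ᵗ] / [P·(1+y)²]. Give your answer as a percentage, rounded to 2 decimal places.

With y = 0.1105:
  t   CF        PV=CF/(1+0.1105)^t    t·PV        t(t+1)·PV
  1        75.00        67.5371        67.5371         135.0743
  2        75.00        60.8169       121.6338         364.9013
  3     1,075.00       784.9695     2,354.9085       9,419.6338
  Σ                    913.3235     2,544.0794       9,919.6094
P = 913.3235; D_Mac = 2.78552 yrs; D_mod = 2.50835 yrs; C = 8.80710.
Duration effect: -2.50835 × (-0.029) = +0.072742
Convexity effect: 0.5 × 8.80710 × (-0.029)² = +0.0037034
ΔP/P ≈ +0.072742 + 0.0037034 = +0.076445 = +7.6445%.

+7.64%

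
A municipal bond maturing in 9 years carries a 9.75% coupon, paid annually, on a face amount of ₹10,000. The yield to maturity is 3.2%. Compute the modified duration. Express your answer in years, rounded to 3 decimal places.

Periodic yield y = 0.032. First find Macaulay duration:
  t   CF        PV=CF/(1+0.032)^t    t·PV
  1       975.00       944.7674       944.7674
  2       975.00       915.4723     1,830.9447
  3       975.00       887.0856     2,661.2568
  4       975.00       859.5791     3,438.3162
  5       975.00       832.9254     4,164.6272
  6       975.00       807.0983     4,842.5898
  7       975.00       782.0720     5,474.5040
  8       975.00       757.8217     6,062.5736
  9    10,975.00     8,265.8449    74,392.6043
  Σ                 15,052.6668   103,812.1840
P = 15,052.6668; Macaulay duration = 103,812.1840 / 15,052.6668 = 6.89660 years.
Modified duration = D_Mac / (1 + y) = 6.89660 / 1.032 = 6.68275 years.

6.683 years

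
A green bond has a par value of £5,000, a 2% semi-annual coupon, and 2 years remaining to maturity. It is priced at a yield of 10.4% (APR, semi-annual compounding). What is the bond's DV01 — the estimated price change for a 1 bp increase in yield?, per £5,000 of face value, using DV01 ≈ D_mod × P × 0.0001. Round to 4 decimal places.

Periodic yield y = 0.052.
  t   CF        PV=CF/(1+0.052)^t    t·PV
  1        50.00        47.5285        47.5285
  2        50.00        45.1792        90.3584
  3        50.00        42.9460       128.8380
  4     5,050.00     4,123.1432    16,492.5728
  Σ                  4,258.7969    16,759.2977
P = 4,258.7969; D_Mac = 3.93522 half-year periods = 1.96761 yrs; D_mod = 1.87035 yrs.
DV01 ≈ 1.87035 × 4,258.7969 × 0.0001 = 0.796545.

£0.7965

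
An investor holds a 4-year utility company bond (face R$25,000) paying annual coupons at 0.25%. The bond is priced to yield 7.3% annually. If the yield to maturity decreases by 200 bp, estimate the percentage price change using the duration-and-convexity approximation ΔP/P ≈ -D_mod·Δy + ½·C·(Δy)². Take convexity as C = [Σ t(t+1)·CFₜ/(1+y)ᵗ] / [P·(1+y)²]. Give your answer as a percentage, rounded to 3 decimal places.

With y = 0.073:
  t   CF        PV=CF/(1+0.073)^t    t·PV        t(t+1)·PV
  1        62.50        58.2479        58.2479         116.4958
  2        62.50        54.2851       108.5702         325.7105
  3        62.50        50.5919       151.7757         607.1026
  4    25,062.50    18,907.1253    75,628.5012     378,142.5058
  Σ                 19,070.2502    75,947.0949     379,191.8148
P = 19,070.2502; D_Mac = 3.98249 yrs; D_mod = 3.71155 yrs; C = 17.27043.
Duration effect: -3.71155 × (-0.02) = +0.074231
Convexity effect: 0.5 × 17.27043 × (-0.02)² = +0.0034541
ΔP/P ≈ +0.074231 + 0.0034541 = +0.077685 = +7.7685%.

+7.769%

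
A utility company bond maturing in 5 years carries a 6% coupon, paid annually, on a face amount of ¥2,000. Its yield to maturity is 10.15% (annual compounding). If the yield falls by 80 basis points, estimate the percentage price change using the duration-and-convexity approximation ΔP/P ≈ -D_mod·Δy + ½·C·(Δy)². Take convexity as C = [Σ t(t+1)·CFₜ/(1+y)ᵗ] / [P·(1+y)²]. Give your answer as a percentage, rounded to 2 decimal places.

+3.27%

With y = 0.1015:
  t   CF        PV=CF/(1+0.1015)^t    t·PV        t(t+1)·PV
  1       120.00       108.9424       108.9424         217.8847
  2       120.00        98.9036       197.8073         593.4218
  3       120.00        89.7900       269.3699       1,077.4794
  4       120.00        81.5161       326.0643       1,630.3214
  5     2,120.00     1,307.4147     6,537.0733      39,222.4401
  Σ                  1,686.5667     7,439.2571      42,741.5474
P = 1,686.5667; D_Mac = 4.41089 yrs; D_mod = 4.00444 yrs; C = 20.88708.
Duration effect: -4.00444 × (-0.008) = +0.032036
Convexity effect: 0.5 × 20.88708 × (-0.008)² = +0.0006684
ΔP/P ≈ +0.032036 + 0.0006684 = +0.032704 = +3.2704%.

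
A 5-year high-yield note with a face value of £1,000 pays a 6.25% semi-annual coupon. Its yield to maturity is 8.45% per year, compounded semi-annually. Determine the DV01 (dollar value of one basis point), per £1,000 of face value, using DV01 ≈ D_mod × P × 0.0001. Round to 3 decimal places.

£0.379

Periodic yield y = 0.04225.
  t   CF        PV=CF/(1+0.04225)^t    t·PV
  1        31.25        29.9832        29.9832
  2        31.25        28.7678        57.5355
  3        31.25        27.6016        82.8048
  4        31.25        26.4827       105.9308
  5        31.25        25.4092       127.0459
  6        31.25        24.3792       146.2749
  7        31.25        23.3909       163.7362
  8        31.25        22.4427       179.5415
  9        31.25        21.5329       193.7963
  10    1,031.25       681.7810     6,817.8105
  Σ                    911.7712     7,904.4596
P = 911.7712; D_Mac = 8.66935 half-year periods = 4.33467 yrs; D_mod = 4.15896 yrs.
DV01 ≈ 4.15896 × 911.7712 × 0.0001 = 0.379202.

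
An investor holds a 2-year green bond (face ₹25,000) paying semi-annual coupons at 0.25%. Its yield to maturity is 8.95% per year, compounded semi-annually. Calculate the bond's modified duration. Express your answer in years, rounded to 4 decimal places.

1.9104 years

Periodic yield y = 0.04475. First find Macaulay duration:
  t   CF        PV=CF/(1+0.04475)^t    t·PV
  1        31.25        29.9115        29.9115
  2        31.25        28.6303        57.2605
  3        31.25        27.4039        82.2118
  4    25,031.25    21,010.3370    84,041.3480
  Σ                 21,096.2827    84,210.7318
P = 21,096.2827; Macaulay duration = 84,210.7318 / 21,096.2827 = 3.99173 half-year periods = 1.99587 years.
Modified duration = D_Mac / (1 + y) = 1.99587 / 1.04475 = 1.91038 years.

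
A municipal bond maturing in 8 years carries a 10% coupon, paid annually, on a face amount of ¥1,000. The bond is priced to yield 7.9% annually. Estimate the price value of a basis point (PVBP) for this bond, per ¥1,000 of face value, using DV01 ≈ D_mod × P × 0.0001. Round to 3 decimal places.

¥0.623

Periodic yield y = 0.079.
  t   CF        PV=CF/(1+0.079)^t    t·PV
  1       100.00        92.6784        92.6784
  2       100.00        85.8929       171.7857
  3       100.00        79.6041       238.8124
  4       100.00        73.7758       295.1034
  5       100.00        68.3743       341.8714
  6       100.00        63.3682       380.2092
  7       100.00        58.7286       411.1004
  8     1,100.00       598.7164     4,789.7309
  Σ                  1,121.1387     6,721.2919
P = 1,121.1387; D_Mac = 5.99506 yrs; D_mod = 5.55612 yrs.
DV01 ≈ 5.55612 × 1,121.1387 × 0.0001 = 0.622919.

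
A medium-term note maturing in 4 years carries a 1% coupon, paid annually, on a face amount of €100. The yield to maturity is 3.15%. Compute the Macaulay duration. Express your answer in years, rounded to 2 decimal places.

3.94 years

Periodic yield y = 0.0315. Discount each cash flow and weight by its year:
  t   CF        PV=CF/(1+0.0315)^t    t·PV
  1         1.00         0.9695         0.9695
  2         1.00         0.9399         1.8797
  3         1.00         0.9112         2.7335
  4       101.00        89.2163       356.8654
  Σ                     92.0368       362.4480
Price P = Σ PV = 92.0368.
Macaulay duration = Σ(t·PV) / P = 362.4480 / 92.0368 = 3.93808 years.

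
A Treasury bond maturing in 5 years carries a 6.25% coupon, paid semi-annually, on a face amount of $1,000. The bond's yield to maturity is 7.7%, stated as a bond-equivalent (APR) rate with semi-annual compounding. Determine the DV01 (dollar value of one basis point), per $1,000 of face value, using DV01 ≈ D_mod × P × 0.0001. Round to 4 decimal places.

$0.3938

Periodic yield y = 0.0385.
  t   CF        PV=CF/(1+0.0385)^t    t·PV
  1        31.25        30.0915        30.0915
  2        31.25        28.9759        57.9518
  3        31.25        27.9017        83.7051
  4        31.25        26.8673       107.4692
  5        31.25        25.8713       129.3563
  6        31.25        24.9121       149.4728
  7        31.25        23.9886       167.9201
  8        31.25        23.0993       184.7941
  9        31.25        22.2429       200.1861
  10    1,031.25       706.8039     7,068.0393
  Σ                    940.7544     8,178.9862
P = 940.7544; D_Mac = 8.69407 half-year periods = 4.34704 yrs; D_mod = 4.18588 yrs.
DV01 ≈ 4.18588 × 940.7544 × 0.0001 = 0.393788.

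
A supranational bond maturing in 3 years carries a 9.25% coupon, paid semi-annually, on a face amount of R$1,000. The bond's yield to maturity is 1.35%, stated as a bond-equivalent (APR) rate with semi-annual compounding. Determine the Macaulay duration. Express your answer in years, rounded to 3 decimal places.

Periodic yield y = 0.00675. Discount each cash flow and weight by its period:
  t   CF        PV=CF/(1+0.00675)^t    t·PV
  1        46.25        45.9399        45.9399
  2        46.25        45.6319        91.2638
  3        46.25        45.3259       135.9778
  4        46.25        45.0220       180.0882
  5        46.25        44.7202       223.6009
  6     1,046.25     1,004.8602     6,029.1611
  Σ                  1,231.5001     6,706.0317
Price P = Σ PV = 1,231.5001.
Macaulay duration = Σ(t·PV) / P = 6,706.0317 / 1,231.5001 = 5.44542 half-year periods.
In years: 5.44542 / 2 = 2.72271 years.

2.723 years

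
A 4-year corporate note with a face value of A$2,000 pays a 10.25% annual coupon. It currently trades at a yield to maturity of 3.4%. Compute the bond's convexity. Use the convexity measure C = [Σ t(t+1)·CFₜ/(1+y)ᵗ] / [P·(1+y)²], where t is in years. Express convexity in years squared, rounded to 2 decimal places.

With y = 0.034:
  t   CF        PV=CF/(1+0.034)^t    t·PV        t(t+1)·PV
  1       205.00       198.2592       198.2592         396.5184
  2       205.00       191.7400       383.4801       1,150.4402
  3       205.00       185.4352       556.3057       2,225.2227
  4     2,205.00     1,928.9743     7,715.8972      38,579.4858
  Σ                  2,504.4087     8,853.9421      42,351.6670
P = 2,504.4087.
Convexity = Σ t(t+1)·PV / [P·(1+y)²] = 42,351.6670 / (2,504.4087 × 1.069156) = 15.81700.

15.82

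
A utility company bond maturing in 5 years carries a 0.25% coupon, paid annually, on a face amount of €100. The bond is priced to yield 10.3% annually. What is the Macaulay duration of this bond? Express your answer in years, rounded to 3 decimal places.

4.967 years

Periodic yield y = 0.103. Discount each cash flow and weight by its year:
  t   CF        PV=CF/(1+0.103)^t    t·PV
  1         0.25         0.2267         0.2267
  2         0.25         0.2055         0.4110
  3         0.25         0.1863         0.5589
  4         0.25         0.1689         0.6756
  5       100.25        61.4054       307.0272
  Σ                     62.1928       308.8993
Price P = Σ PV = 62.1928.
Macaulay duration = Σ(t·PV) / P = 308.8993 / 62.1928 = 4.96680 years.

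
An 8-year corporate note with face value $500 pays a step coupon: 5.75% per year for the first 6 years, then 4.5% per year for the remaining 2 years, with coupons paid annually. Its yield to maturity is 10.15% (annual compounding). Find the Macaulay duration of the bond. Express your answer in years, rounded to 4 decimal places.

Periodic yield y = 0.1015. Discount each cash flow and weight by its year:
  t   CF        PV=CF/(1+0.1015)^t    t·PV
  1        28.75        26.1008        26.1008
  2        28.75        23.6957        47.3913
  3        28.75        21.5122        64.5365
  4        28.75        19.5299        78.1196
  5        28.75        17.7303        88.6513
  6        28.75        16.0965        96.5789
  7        22.50        11.4364        80.0551
  8       522.50       241.1073     1,928.8581
  Σ                    377.2090     2,410.2916
Price P = Σ PV = 377.2090.
Macaulay duration = Σ(t·PV) / P = 2,410.2916 / 377.2090 = 6.38980 years.

6.3898 years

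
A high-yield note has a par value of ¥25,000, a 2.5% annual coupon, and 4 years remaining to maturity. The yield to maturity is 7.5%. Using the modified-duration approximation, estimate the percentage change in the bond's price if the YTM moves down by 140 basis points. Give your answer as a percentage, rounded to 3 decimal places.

Periodic yield y = 0.075. Modified duration first:
  t   CF        PV=CF/(1+0.075)^t    t·PV
  1       625.00       581.3953       581.3953
  2       625.00       540.8329     1,081.6658
  3       625.00       503.1004     1,509.3011
  4    25,625.00    19,188.0136    76,752.0543
  Σ                 20,813.3422    79,924.4165
P = 20,813.3422; D_Mac = 3.84006 yrs; D_mod = 3.84006/(1+0.075) = 3.57215 yrs.
ΔP/P ≈ -D_mod · Δy = -3.57215 × (-0.014) = +0.050010 = +5.0010%.

+5.001%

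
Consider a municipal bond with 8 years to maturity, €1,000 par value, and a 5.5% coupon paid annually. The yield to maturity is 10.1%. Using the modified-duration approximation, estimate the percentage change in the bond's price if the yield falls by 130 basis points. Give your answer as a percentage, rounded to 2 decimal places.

Periodic yield y = 0.101. Modified duration first:
  t   CF        PV=CF/(1+0.101)^t    t·PV
  1        55.00        49.9546        49.9546
  2        55.00        45.3720        90.7440
  3        55.00        41.2098       123.6295
  4        55.00        37.4294       149.7178
  5        55.00        33.9959       169.9793
  6        55.00        30.8773       185.2636
  7        55.00        28.0447       196.3132
  8     1,055.00       488.6005     3,908.8040
  Σ                    755.4842     4,874.4060
P = 755.4842; D_Mac = 6.45203 yrs; D_mod = 6.45203/(1+0.101) = 5.86015 yrs.
ΔP/P ≈ -D_mod · Δy = -5.86015 × (-0.013) = +0.076182 = +7.6182%.

+7.62%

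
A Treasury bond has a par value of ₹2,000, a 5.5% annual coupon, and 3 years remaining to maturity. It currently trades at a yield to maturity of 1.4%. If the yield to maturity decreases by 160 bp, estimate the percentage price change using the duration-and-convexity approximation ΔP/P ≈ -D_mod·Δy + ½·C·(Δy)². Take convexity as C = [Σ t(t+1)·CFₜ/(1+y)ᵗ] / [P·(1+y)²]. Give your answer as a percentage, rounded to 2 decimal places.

With y = 0.014:
  t   CF        PV=CF/(1+0.014)^t    t·PV        t(t+1)·PV
  1       110.00       108.4813       108.4813         216.9625
  2       110.00       106.9835       213.9670         641.9010
  3     2,110.00     2,023.8047     6,071.4140      24,285.6558
  Σ                  2,239.2694     6,393.8622      25,144.5193
P = 2,239.2694; D_Mac = 2.85533 yrs; D_mod = 2.81591 yrs; C = 10.92097.
Duration effect: -2.81591 × (-0.016) = +0.045055
Convexity effect: 0.5 × 10.92097 × (-0.016)² = +0.0013979
ΔP/P ≈ +0.045055 + 0.0013979 = +0.046452 = +4.6452%.

+4.65%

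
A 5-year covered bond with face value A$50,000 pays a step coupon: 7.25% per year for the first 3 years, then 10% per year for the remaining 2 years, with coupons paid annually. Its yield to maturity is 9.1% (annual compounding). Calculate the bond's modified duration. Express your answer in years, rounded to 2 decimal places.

Periodic yield y = 0.091. First find Macaulay duration:
  t   CF        PV=CF/(1+0.091)^t    t·PV
  1     3,625.00     3,322.6398     3,322.6398
  2     3,625.00     3,045.4993     6,090.9987
  3     3,625.00     2,791.4751     8,374.4253
  4     5,000.00     3,529.1572    14,116.6287
  5    55,000.00    35,582.7031   177,913.5154
  Σ                 48,271.4745   209,818.2079
P = 48,271.4745; Macaulay duration = 209,818.2079 / 48,271.4745 = 4.34663 years.
Modified duration = D_Mac / (1 + y) = 4.34663 / 1.091 = 3.98408 years.

3.98 years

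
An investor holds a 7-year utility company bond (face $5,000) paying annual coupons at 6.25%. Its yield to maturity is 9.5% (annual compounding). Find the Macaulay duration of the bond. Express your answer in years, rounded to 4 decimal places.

5.7611 years

Periodic yield y = 0.095. Discount each cash flow and weight by its year:
  t   CF        PV=CF/(1+0.095)^t    t·PV
  1       312.50       285.3881       285.3881
  2       312.50       260.6284       521.2569
  3       312.50       238.0168       714.0505
  4       312.50       217.3670       869.4679
  5       312.50       198.5086       992.5432
  6       312.50       181.2864     1,087.7186
  7     5,312.50     2,814.4926    19,701.4481
  Σ                  4,195.6880    24,171.8733
Price P = Σ PV = 4,195.6880.
Macaulay duration = Σ(t·PV) / P = 24,171.8733 / 4,195.6880 = 5.76112 years.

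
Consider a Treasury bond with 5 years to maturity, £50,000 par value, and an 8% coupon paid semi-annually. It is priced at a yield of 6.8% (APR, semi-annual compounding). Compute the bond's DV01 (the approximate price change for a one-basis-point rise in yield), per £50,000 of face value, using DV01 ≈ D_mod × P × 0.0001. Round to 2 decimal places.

Periodic yield y = 0.034.
  t   CF        PV=CF/(1+0.034)^t    t·PV
  1     2,000.00     1,934.2360     1,934.2360
  2     2,000.00     1,870.6344     3,741.2688
  3     2,000.00     1,809.1242     5,427.3726
  4     2,000.00     1,749.6365     6,998.5462
  5     2,000.00     1,692.1050     8,460.5249
  6     2,000.00     1,636.4652     9,818.7909
  7     2,000.00     1,582.6549    11,078.5842
  8     2,000.00     1,530.6140    12,244.9121
  9     2,000.00     1,480.2843    13,322.5591
  10   52,000.00    37,221.8501   372,218.5012
  Σ                 52,507.6046   445,245.2960
P = 52,507.6046; D_Mac = 8.47963 half-year periods = 4.23982 yrs; D_mod = 4.10040 yrs.
DV01 ≈ 4.10040 × 52,507.6046 × 0.0001 = 21.530237.

£21.53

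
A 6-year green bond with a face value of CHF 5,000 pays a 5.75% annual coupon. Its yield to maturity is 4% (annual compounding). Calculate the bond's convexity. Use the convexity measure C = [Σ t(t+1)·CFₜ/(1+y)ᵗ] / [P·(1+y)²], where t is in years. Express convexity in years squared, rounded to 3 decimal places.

With y = 0.04:
  t   CF        PV=CF/(1+0.04)^t    t·PV        t(t+1)·PV
  1       287.50       276.4423       276.4423         552.8846
  2       287.50       265.8099       531.6198       1,594.8595
  3       287.50       255.5865       766.7594       3,067.0374
  4       287.50       245.7562       983.0248       4,915.1241
  5       287.50       236.3040     1,181.5202       7,089.1213
  6     5,287.50     4,178.7881    25,072.7283     175,509.0983
  Σ                  5,458.6870    28,812.0949     192,728.1252
P = 5,458.6870.
Convexity = Σ t(t+1)·PV / [P·(1+y)²] = 192,728.1252 / (5,458.6870 × 1.081600) = 32.64301.

32.643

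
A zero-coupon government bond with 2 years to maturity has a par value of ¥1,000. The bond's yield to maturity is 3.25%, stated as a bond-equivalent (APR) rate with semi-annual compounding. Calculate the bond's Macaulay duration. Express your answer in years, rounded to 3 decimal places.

A zero-coupon bond has a single cash flow at maturity, so its Macaulay duration equals its maturity: 2 years.
(Equivalently: 4 semi-annual periods ÷ 2 = 2 years.)

2.000 years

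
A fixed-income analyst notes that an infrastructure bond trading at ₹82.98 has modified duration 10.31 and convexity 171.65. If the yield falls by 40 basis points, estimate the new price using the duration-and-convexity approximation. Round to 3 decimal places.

₹86.516

Duration effect: -D_mod·Δy = -10.31 × (-0.004) = +0.041240
Convexity effect: ½·C·(Δy)² = 0.5 × 171.65 × (-0.004)² = +0.0013732
ΔP/P ≈ +0.041240 + 0.0013732 = +0.0426132
New price ≈ 82.98 × (1 + 0.0426132) = 86.516043336.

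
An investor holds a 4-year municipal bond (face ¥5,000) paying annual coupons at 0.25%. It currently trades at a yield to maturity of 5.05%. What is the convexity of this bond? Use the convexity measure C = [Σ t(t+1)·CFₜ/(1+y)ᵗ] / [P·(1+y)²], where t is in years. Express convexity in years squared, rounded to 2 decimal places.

18.02

With y = 0.0505:
  t   CF        PV=CF/(1+0.0505)^t    t·PV        t(t+1)·PV
  1        12.50        11.8991        11.8991          23.7982
  2        12.50        11.3271        22.6542          67.9625
  3        12.50        10.7826        32.3477         129.3907
  4     5,012.50     4,115.9506    16,463.8026      82,319.0129
  Σ                  4,149.9594    16,530.7035      82,540.1643
P = 4,149.9594.
Convexity = Σ t(t+1)·PV / [P·(1+y)²] = 82,540.1643 / (4,149.9594 × 1.103550) = 18.02309.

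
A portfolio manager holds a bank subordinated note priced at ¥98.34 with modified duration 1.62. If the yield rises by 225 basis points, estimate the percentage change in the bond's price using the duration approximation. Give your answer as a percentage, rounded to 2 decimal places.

-3.65%

Duration approximation: ΔP/P ≈ -D_mod · Δy = -1.62 × (+0.0225) = -0.036450.
As a percentage: -3.6450%.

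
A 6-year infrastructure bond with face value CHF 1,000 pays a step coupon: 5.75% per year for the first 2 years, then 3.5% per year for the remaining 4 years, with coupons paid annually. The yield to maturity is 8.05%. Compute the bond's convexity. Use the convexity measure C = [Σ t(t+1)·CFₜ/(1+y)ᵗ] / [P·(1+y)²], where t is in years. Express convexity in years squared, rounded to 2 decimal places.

30.21

With y = 0.0805:
  t   CF        PV=CF/(1+0.0805)^t    t·PV        t(t+1)·PV
  1        57.50        53.2161        53.2161         106.4322
  2        57.50        49.2514        98.5027         295.5082
  3        35.00        27.7456        83.2367         332.9469
  4        35.00        25.6785       102.7138         513.5692
  5        35.00        23.7653       118.8267         712.9605
  6     1,035.00       650.4168     3,902.5005      27,317.5038
  Σ                    830.0736     4,358.9967      29,278.9208
P = 830.0736.
Convexity = Σ t(t+1)·PV / [P·(1+y)²] = 29,278.9208 / (830.0736 × 1.167480) = 30.21266.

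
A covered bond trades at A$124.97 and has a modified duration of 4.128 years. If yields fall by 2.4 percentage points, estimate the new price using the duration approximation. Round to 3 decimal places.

Duration approximation: ΔP/P ≈ -D_mod · Δy = -4.128 × (-0.024) = +0.099072.
New price ≈ 124.97 × (1 + 0.099072) = 137.35102784.

A$137.351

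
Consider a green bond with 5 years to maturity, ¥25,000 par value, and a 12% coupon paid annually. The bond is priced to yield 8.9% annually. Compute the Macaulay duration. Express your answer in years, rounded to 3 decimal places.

Periodic yield y = 0.089. Discount each cash flow and weight by its year:
  t   CF        PV=CF/(1+0.089)^t    t·PV
  1     3,000.00     2,754.8209     2,754.8209
  2     3,000.00     2,529.6795     5,059.3589
  3     3,000.00     2,322.9380     6,968.8140
  4     3,000.00     2,133.0927     8,532.3709
  5    28,000.00    18,281.7865    91,408.9324
  Σ                 28,022.3176   114,724.2972
Price P = Σ PV = 28,022.3176.
Macaulay duration = Σ(t·PV) / P = 114,724.2972 / 28,022.3176 = 4.09403 years.

4.094 years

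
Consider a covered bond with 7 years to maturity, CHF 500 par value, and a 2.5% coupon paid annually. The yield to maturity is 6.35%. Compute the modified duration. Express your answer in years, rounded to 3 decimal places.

Periodic yield y = 0.0635. First find Macaulay duration:
  t   CF        PV=CF/(1+0.0635)^t    t·PV
  1        12.50        11.7536        11.7536
  2        12.50        11.0519        22.1037
  3        12.50        10.3920        31.1759
  4        12.50         9.7715        39.0859
  5        12.50         9.1880        45.9402
  6        12.50         8.6394        51.8366
  7       512.50       333.0669     2,331.4680
  Σ                    393.8632     2,533.3638
P = 393.8632; Macaulay duration = 2,533.3638 / 393.8632 = 6.43209 years.
Modified duration = D_Mac / (1 + y) = 6.43209 / 1.0635 = 6.04804 years.

6.048 years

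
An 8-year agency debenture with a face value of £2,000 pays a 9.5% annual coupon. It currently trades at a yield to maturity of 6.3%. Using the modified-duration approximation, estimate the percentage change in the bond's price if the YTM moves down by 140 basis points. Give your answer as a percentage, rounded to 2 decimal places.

Periodic yield y = 0.063. Modified duration first:
  t   CF        PV=CF/(1+0.063)^t    t·PV
  1       190.00       178.7394       178.7394
  2       190.00       168.1462       336.2924
  3       190.00       158.1808       474.5424
  4       190.00       148.8060       595.2241
  5       190.00       139.9869       699.9343
  6       190.00       131.6904       790.1422
  7       190.00       123.8856       867.1990
  8     2,190.00     1,343.3154    10,746.5233
  Σ                  2,392.7507    14,688.5973
P = 2,392.7507; D_Mac = 6.13879 yrs; D_mod = 6.13879/(1+0.063) = 5.77497 yrs.
ΔP/P ≈ -D_mod · Δy = -5.77497 × (-0.014) = +0.080850 = +8.0850%.

+8.08%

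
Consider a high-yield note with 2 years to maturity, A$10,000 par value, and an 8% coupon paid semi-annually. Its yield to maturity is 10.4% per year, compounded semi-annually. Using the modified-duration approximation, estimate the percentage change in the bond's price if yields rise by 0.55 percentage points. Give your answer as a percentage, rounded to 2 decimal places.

-0.99%

Periodic yield y = 0.052. Modified duration first:
  t   CF        PV=CF/(1+0.052)^t    t·PV
  1       400.00       380.2281       380.2281
  2       400.00       361.4336       722.8672
  3       400.00       343.5681     1,030.7042
  4    10,400.00     8,491.2256    33,964.9024
  Σ                  9,576.4554    36,098.7019
P = 9,576.4554; D_Mac = 3.76953 half-year periods = 1.88476 yrs; D_mod = 1.88476/(1+0.052) = 1.79160 yrs.
ΔP/P ≈ -D_mod · Δy = -1.79160 × (+0.0055) = -0.009854 = -0.9854%.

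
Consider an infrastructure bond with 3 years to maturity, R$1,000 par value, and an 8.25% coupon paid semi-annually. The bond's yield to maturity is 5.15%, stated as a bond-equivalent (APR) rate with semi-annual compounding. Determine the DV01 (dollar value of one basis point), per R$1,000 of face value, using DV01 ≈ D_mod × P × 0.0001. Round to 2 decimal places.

R$0.29

Periodic yield y = 0.02575.
  t   CF        PV=CF/(1+0.02575)^t    t·PV
  1        41.25        40.2145        40.2145
  2        41.25        39.2049        78.4099
  3        41.25        38.2208       114.6623
  4        41.25        37.2613       149.0451
  5        41.25        36.3259       181.6295
  6     1,041.25       893.9348     5,363.6090
  Σ                  1,085.1622     5,927.5703
P = 1,085.1622; D_Mac = 5.46238 half-year periods = 2.73119 yrs; D_mod = 2.66263 yrs.
DV01 ≈ 2.66263 × 1,085.1622 × 0.0001 = 0.288938.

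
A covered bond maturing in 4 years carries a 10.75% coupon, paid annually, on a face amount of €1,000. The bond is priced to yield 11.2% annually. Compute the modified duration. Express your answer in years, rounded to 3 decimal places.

3.103 years

Periodic yield y = 0.112. First find Macaulay duration:
  t   CF        PV=CF/(1+0.112)^t    t·PV
  1       107.50        96.6727        96.6727
  2       107.50        86.9358       173.8717
  3       107.50        78.1797       234.5392
  4     1,107.50       724.3102     2,897.2407
  Σ                    986.0984     3,402.3242
P = 986.0984; Macaulay duration = 3,402.3242 / 986.0984 = 3.45029 years.
Modified duration = D_Mac / (1 + y) = 3.45029 / 1.112 = 3.10278 years.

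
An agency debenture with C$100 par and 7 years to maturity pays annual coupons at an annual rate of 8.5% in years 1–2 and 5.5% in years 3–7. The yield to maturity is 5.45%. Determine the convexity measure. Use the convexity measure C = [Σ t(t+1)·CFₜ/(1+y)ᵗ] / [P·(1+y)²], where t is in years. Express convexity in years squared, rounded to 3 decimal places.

With y = 0.0545:
  t   CF        PV=CF/(1+0.0545)^t    t·PV        t(t+1)·PV
  1         8.50         8.0607         8.0607          16.1214
  2         8.50         7.6441        15.2882          45.8645
  3         5.50         4.6905        14.0716          56.2865
  4         5.50         4.4481        17.7925          88.9624
  5         5.50         4.2182        21.0911         126.5468
  6         5.50         4.0002        24.0013         168.0090
  7       105.50        72.7656       509.3595       4,074.8760
  Σ                    105.8275       609.6649       4,576.6665
P = 105.8275.
Convexity = Σ t(t+1)·PV / [P·(1+y)²] = 4,576.6665 / (105.8275 × 1.111970) = 38.89175.

38.892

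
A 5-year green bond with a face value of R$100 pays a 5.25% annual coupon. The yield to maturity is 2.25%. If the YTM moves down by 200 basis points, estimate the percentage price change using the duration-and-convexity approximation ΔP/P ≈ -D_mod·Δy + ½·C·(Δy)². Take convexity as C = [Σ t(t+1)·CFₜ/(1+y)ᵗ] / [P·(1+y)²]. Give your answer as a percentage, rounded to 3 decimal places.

With y = 0.0225:
  t   CF        PV=CF/(1+0.0225)^t    t·PV        t(t+1)·PV
  1         5.25         5.1345         5.1345          10.2689
  2         5.25         5.0215        10.0430          30.1289
  3         5.25         4.9110        14.7330          58.9319
  4         5.25         4.8029        19.2117          96.0586
  5       105.25        94.1685       470.8424       2,825.0541
  Σ                    114.0384       519.9645       3,020.4425
P = 114.0384; D_Mac = 4.55956 yrs; D_mod = 4.45923 yrs; C = 25.33337.
Duration effect: -4.45923 × (-0.02) = +0.089185
Convexity effect: 0.5 × 25.33337 × (-0.02)² = +0.0050667
ΔP/P ≈ +0.089185 + 0.0050667 = +0.094251 = +9.4251%.

+9.425%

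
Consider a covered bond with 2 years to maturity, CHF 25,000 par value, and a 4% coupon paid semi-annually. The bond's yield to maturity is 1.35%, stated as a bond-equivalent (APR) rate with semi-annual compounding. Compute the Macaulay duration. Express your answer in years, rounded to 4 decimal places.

Periodic yield y = 0.00675. Discount each cash flow and weight by its period:
  t   CF        PV=CF/(1+0.00675)^t    t·PV
  1       500.00       496.6476       496.6476
  2       500.00       493.3177       986.6355
  3       500.00       490.0102     1,470.0305
  4    25,500.00    24,822.9634    99,291.8537
  Σ                 26,302.9389   102,245.1673
Price P = Σ PV = 26,302.9389.
Macaulay duration = Σ(t·PV) / P = 102,245.1673 / 26,302.9389 = 3.88721 half-year periods.
In years: 3.88721 / 2 = 1.94361 years.

1.9436 years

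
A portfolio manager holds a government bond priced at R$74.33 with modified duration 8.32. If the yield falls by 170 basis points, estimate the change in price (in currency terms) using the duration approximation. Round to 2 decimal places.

+R$10.51

Duration approximation: ΔP/P ≈ -D_mod · Δy = -8.32 × (-0.017) = +0.141440.
ΔP ≈ 74.33 × (+0.141440) = +10.5132352.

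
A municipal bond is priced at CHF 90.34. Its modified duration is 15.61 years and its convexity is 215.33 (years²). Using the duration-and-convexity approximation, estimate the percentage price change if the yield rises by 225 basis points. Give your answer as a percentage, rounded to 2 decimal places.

-29.67%

Duration effect: -D_mod·Δy = -15.61 × (+0.0225) = -0.351225
Convexity effect: ½·C·(Δy)² = 0.5 × 215.33 × (0.0225)² = +0.05450540625
ΔP/P ≈ -0.351225 + 0.05450540625 = -0.29671959375
= -29.671959375%.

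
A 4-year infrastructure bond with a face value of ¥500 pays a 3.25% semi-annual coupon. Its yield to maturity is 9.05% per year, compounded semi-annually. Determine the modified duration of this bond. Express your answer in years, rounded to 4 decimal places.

Periodic yield y = 0.04525. First find Macaulay duration:
  t   CF        PV=CF/(1+0.04525)^t    t·PV
  1        8.125         7.7733         7.7733
  2        8.125         7.4367        14.8735
  3        8.125         7.1148        21.3444
  4        8.125         6.8068        27.2272
  5        8.125         6.5121        32.5606
  6        8.125         6.2302        37.3812
  7        8.125         5.9605        41.7234
  8      508.125       356.6228     2,852.9827
  Σ                    404.4573     3,035.8663
P = 404.4573; Macaulay duration = 3,035.8663 / 404.4573 = 7.50603 half-year periods = 3.75301 years.
Modified duration = D_Mac / (1 + y) = 3.75301 / 1.04525 = 3.59054 years.

3.5905 years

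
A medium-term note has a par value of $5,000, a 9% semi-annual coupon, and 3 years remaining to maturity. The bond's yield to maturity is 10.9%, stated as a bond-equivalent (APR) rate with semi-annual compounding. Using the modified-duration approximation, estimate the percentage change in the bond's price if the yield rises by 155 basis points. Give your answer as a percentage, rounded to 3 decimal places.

-3.948%

Periodic yield y = 0.0545. Modified duration first:
  t   CF        PV=CF/(1+0.0545)^t    t·PV
  1       225.00       213.3713       213.3713
  2       225.00       202.3435       404.6871
  3       225.00       191.8858       575.6573
  4       225.00       181.9685       727.8739
  5       225.00       172.5638       862.8188
  6     5,225.00     3,800.2029    22,801.2177
  Σ                  4,762.3358    25,585.6261
P = 4,762.3358; D_Mac = 5.37250 half-year periods = 2.68625 yrs; D_mod = 2.68625/(1+0.0545) = 2.54741 yrs.
ΔP/P ≈ -D_mod · Δy = -2.54741 × (+0.0155) = -0.039485 = -3.9485%.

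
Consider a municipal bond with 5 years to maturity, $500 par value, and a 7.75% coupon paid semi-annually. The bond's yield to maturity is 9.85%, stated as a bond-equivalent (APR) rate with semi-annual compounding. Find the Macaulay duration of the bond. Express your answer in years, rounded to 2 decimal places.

Periodic yield y = 0.04925. Discount each cash flow and weight by its period:
  t   CF        PV=CF/(1+0.04925)^t    t·PV
  1       19.375        18.4656        18.4656
  2       19.375        17.5988        35.1977
  3       19.375        16.7728        50.3183
  4       19.375        15.9855        63.9419
  5       19.375        15.2352        76.1758
  6       19.375        14.5200        87.1202
  7       19.375        13.8385        96.8695
  8       19.375        13.1889       105.5115
  9       19.375        12.5699       113.1289
  10     519.375       321.1377     3,211.3768
  Σ                    459.3128     3,858.1061
Price P = Σ PV = 459.3128.
Macaulay duration = Σ(t·PV) / P = 3,858.1061 / 459.3128 = 8.39974 half-year periods.
In years: 8.39974 / 2 = 4.19987 years.

4.20 years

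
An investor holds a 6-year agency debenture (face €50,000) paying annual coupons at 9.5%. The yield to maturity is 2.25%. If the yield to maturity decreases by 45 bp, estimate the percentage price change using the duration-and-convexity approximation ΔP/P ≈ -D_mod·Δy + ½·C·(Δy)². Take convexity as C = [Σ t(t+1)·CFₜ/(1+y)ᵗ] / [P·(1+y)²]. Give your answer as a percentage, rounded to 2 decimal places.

With y = 0.0225:
  t   CF        PV=CF/(1+0.0225)^t    t·PV        t(t+1)·PV
  1     4,750.00     4,645.4768     4,645.4768       9,290.9535
  2     4,750.00     4,543.2536     9,086.5071      27,259.5214
  3     4,750.00     4,443.2798    13,329.8393      53,319.3573
  4     4,750.00     4,345.5059    17,382.0236      86,910.1178
  5     4,750.00     4,249.8835    21,249.4176     127,496.5053
  6    54,750.00    47,907.5789   287,445.4733   2,012,118.3134
  Σ                 70,134.9784   353,138.7377   2,316,394.7688
P = 70,134.9784; D_Mac = 5.03513 yrs; D_mod = 4.92433 yrs; C = 31.59012.
Duration effect: -4.92433 × (-0.0045) = +0.022159
Convexity effect: 0.5 × 31.59012 × (-0.0045)² = +0.0003198
ΔP/P ≈ +0.022159 + 0.0003198 = +0.022479 = +2.2479%.

+2.25%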